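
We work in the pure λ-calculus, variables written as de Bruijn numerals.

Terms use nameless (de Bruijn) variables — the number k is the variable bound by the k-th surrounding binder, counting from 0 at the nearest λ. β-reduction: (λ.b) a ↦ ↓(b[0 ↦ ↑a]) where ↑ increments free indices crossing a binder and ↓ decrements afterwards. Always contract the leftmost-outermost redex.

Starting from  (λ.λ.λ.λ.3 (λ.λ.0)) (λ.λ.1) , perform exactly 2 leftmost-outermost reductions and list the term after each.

Answer: after 2 steps: λ.λ.λ.λ.λ.λ.0

Working:
  start: (λ.λ.λ.λ.3 (λ.λ.0)) (λ.λ.1)
  [1] λ.λ.λ.(λ.λ.1) (λ.λ.0)
  [2] λ.λ.λ.λ.λ.λ.0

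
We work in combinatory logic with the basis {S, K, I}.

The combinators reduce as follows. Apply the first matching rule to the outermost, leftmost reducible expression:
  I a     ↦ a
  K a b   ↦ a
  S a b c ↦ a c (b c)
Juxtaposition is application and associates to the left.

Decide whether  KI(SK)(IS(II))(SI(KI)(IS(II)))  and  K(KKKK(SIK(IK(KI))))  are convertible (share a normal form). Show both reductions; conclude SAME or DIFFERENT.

Answer: DIFFERENT — A ⇓ SI(SII), B ⇓ KK

Reduction:
Term A:
  start: KI(SK)(IS(II))(SI(KI)(IS(II)))
  [1] I(IS(II))(SI(KI)(IS(II)))
  [2] IS(II)(SI(KI)(IS(II)))
  [3] S(II)(SI(KI)(IS(II)))
  [4] SI(SI(KI)(IS(II)))
  [5] SI(I(IS(II))(KI(IS(II))))
  [6] SI(IS(II)(KI(IS(II))))
  [7] SI(S(II)(KI(IS(II))))
  [8] SI(SI(KI(IS(II))))
  [9] SI(SII)

Term B:
  start: K(KKKK(SIK(IK(KI))))
  [1] K(KK(SIK(IK(KI))))
  [2] KK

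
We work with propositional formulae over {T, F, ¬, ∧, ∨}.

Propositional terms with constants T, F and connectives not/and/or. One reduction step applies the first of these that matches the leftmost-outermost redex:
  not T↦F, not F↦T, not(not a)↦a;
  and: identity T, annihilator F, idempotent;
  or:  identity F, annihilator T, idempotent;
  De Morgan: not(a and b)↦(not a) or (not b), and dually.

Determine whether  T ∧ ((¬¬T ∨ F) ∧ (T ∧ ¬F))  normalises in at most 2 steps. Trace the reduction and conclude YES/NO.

Answer: NO — after 2 steps the term is ¬¬T ∧ (T ∧ ¬F), not yet normal

Derivation:
  start: T ∧ ((¬¬T ∨ F) ∧ (T ∧ ¬F))
  →1  (¬¬T ∨ F) ∧ (T ∧ ¬F)
  →2  ¬¬T ∧ (T ∧ ¬F)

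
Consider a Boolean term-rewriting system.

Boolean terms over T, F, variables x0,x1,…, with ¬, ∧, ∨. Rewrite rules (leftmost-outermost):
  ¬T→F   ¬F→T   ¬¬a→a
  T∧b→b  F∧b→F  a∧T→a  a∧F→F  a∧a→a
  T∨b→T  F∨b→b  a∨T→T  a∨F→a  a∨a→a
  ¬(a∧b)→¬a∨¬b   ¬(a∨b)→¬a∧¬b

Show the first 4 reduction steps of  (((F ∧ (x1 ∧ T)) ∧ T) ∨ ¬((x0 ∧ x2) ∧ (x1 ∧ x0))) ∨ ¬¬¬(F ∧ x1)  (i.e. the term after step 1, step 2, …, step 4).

Answer: after 4 steps: (¬(x0 ∧ x2) ∨ ¬(x1 ∧ x0)) ∨ ¬¬¬(F ∧ x1)

Derivation:
  start: (((F ∧ (x1 ∧ T)) ∧ T) ∨ ¬((x0 ∧ x2) ∧ (x1 ∧ x0))) ∨ ¬¬¬(F ∧ x1)
  [1] ((F ∧ (x1 ∧ T)) ∨ ¬((x0 ∧ x2) ∧ (x1 ∧ x0))) ∨ ¬¬¬(F ∧ x1)
  [2] (F ∨ ¬((x0 ∧ x2) ∧ (x1 ∧ x0))) ∨ ¬¬¬(F ∧ x1)
  [3] ¬((x0 ∧ x2) ∧ (x1 ∧ x0)) ∨ ¬¬¬(F ∧ x1)
  [4] (¬(x0 ∧ x2) ∨ ¬(x1 ∧ x0)) ∨ ¬¬¬(F ∧ x1)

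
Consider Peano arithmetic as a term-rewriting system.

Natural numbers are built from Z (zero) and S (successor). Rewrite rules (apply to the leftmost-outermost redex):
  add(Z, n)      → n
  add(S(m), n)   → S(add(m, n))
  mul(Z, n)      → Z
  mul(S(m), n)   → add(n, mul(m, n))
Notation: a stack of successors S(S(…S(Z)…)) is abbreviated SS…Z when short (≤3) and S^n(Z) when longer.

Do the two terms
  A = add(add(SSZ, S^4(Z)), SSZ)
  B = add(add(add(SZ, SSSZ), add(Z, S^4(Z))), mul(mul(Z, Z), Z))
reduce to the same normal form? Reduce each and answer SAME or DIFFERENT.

Term A:
  start: add(add(SSZ, S^4(Z)), SSZ)
  step 1: add(S(add(SZ, S^4(Z))), SSZ)
  step 2: S(add(add(SZ, S^4(Z)), SSZ))
  step 3: S(add(S(add(Z, S^4(Z))), SSZ))
  step 4: S(S(add(add(Z, S^4(Z)), SSZ)))
  step 5: S(S(add(S^4(Z), SSZ)))
  step 6: S(S(S(add(SSSZ, SSZ))))
  step 7: S(S(S(S(add(SSZ, SSZ)))))
  step 8: S(S(S(S(S(add(SZ, SSZ))))))
  step 9: S(S(S(S(S(S(add(Z, SSZ)))))))
  step 10: S^8(Z)

Term B:
  start: add(add(add(SZ, SSSZ), add(Z, S^4(Z))), mul(mul(Z, Z), Z))
  step 1: add(add(S(add(Z, SSSZ)), add(Z, S^4(Z))), mul(mul(Z, Z), Z))
  step 2: add(S(add(add(Z, SSSZ), add(Z, S^4(Z)))), mul(mul(Z, Z), Z))
  step 3: S(add(add(add(Z, SSSZ), add(Z, S^4(Z))), mul(mul(Z, Z), Z)))
  step 4: S(add(add(SSSZ, add(Z, S^4(Z))), mul(mul(Z, Z), Z)))
  step 5: S(add(S(add(SSZ, add(Z, S^4(Z)))), mul(mul(Z, Z), Z)))
  step 6: S(S(add(add(SSZ, add(Z, S^4(Z))), mul(mul(Z, Z), Z))))
  step 7: S(S(add(S(add(SZ, add(Z, S^4(Z)))), mul(mul(Z, Z), Z))))
  step 8: S(S(S(add(add(SZ, add(Z, S^4(Z))), mul(mul(Z, Z), Z)))))
  step 9: S(S(S(add(S(add(Z, add(Z, S^4(Z)))), mul(mul(Z, Z), Z)))))
  step 10: S(S(S(S(add(add(Z, add(Z, S^4(Z))), mul(mul(Z, Z), Z))))))
  step 11: S(S(S(S(add(add(Z, S^4(Z)), mul(mul(Z, Z), Z))))))
  step 12: S(S(S(S(add(S^4(Z), mul(mul(Z, Z), Z))))))
  step 13: S(S(S(S(S(add(SSSZ, mul(mul(Z, Z), Z)))))))
  step 14: S(S(S(S(S(S(add(SSZ, mul(mul(Z, Z), Z))))))))
  step 15: S(S(S(S(S(S(S(add(SZ, mul(mul(Z, Z), Z)))))))))
  step 16: S(S(S(S(S(S(S(S(add(Z, mul(mul(Z, Z), Z))))))))))
  step 17: S(S(S(S(S(S(S(S(mul(mul(Z, Z), Z)))))))))
  step 18: S(S(S(S(S(S(S(S(mul(Z, Z)))))))))
  step 19: S^8(Z)

Answer: SAME — A ⇓ S^8(Z), B ⇓ S^8(Z)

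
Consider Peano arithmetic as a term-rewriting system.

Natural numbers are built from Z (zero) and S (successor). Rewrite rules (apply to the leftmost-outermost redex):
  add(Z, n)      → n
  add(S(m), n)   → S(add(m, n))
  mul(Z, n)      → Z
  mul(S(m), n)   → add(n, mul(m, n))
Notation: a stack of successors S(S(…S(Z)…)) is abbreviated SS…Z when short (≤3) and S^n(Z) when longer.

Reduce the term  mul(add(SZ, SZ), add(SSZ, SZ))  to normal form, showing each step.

Answer: normal form = S^6(Z)  (in 19 steps)

Reduction:
  start: mul(add(SZ, SZ), add(SSZ, SZ))
  [1] mul(S(add(Z, SZ)), add(SSZ, SZ))
  [2] add(add(SSZ, SZ), mul(add(Z, SZ), add(SSZ, SZ)))
  [3] add(S(add(SZ, SZ)), mul(add(Z, SZ), add(SSZ, SZ)))
  [4] S(add(add(SZ, SZ), mul(add(Z, SZ), add(SSZ, SZ))))
  [5] S(add(S(add(Z, SZ)), mul(add(Z, SZ), add(SSZ, SZ))))
  [6] S(S(add(add(Z, SZ), mul(add(Z, SZ), add(SSZ, SZ)))))
  [7] S(S(add(SZ, mul(add(Z, SZ), add(SSZ, SZ)))))
  [8] S(S(S(add(Z, mul(add(Z, SZ), add(SSZ, SZ))))))
  [9] S(S(S(mul(add(Z, SZ), add(SSZ, SZ)))))
  [10] S(S(S(mul(SZ, add(SSZ, SZ)))))
  [11] S(S(S(add(add(SSZ, SZ), mul(Z, add(SSZ, SZ))))))
  [12] S(S(S(add(S(add(SZ, SZ)), mul(Z, add(SSZ, SZ))))))
  [13] S(S(S(S(add(add(SZ, SZ), mul(Z, add(SSZ, SZ)))))))
  [14] S(S(S(S(add(S(add(Z, SZ)), mul(Z, add(SSZ, SZ)))))))
  [15] S(S(S(S(S(add(add(Z, SZ), mul(Z, add(SSZ, SZ))))))))
  [16] S(S(S(S(S(add(SZ, mul(Z, add(SSZ, SZ))))))))
  [17] S(S(S(S(S(S(add(Z, mul(Z, add(SSZ, SZ)))))))))
  [18] S(S(S(S(S(S(mul(Z, add(SSZ, SZ))))))))
  [19] S^6(Z)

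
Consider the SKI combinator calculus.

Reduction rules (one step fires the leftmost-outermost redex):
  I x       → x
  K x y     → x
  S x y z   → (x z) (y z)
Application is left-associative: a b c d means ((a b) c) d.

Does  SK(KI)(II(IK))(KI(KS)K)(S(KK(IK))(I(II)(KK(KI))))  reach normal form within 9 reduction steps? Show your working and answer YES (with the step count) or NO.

Answer: YES — reaches normal form K in 8 ≤ 9 steps

Working:
  start: SK(KI)(II(IK))(KI(KS)K)(S(KK(IK))(I(II)(KK(KI))))
  →1  K(II(IK))(KI(II(IK)))(KI(KS)K)(S(KK(IK))(I(II)(KK(KI))))
  →2  II(IK)(KI(KS)K)(S(KK(IK))(I(II)(KK(KI))))
  →3  I(IK)(KI(KS)K)(S(KK(IK))(I(II)(KK(KI))))
  →4  IK(KI(KS)K)(S(KK(IK))(I(II)(KK(KI))))
  →5  K(KI(KS)K)(S(KK(IK))(I(II)(KK(KI))))
  →6  KI(KS)K
  →7  IK
  →8  K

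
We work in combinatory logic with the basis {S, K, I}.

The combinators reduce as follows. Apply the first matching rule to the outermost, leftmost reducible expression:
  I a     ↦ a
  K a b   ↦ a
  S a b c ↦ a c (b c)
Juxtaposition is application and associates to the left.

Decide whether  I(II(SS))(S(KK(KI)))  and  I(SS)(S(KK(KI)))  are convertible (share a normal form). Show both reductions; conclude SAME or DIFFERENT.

Term A:
  start: I(II(SS))(S(KK(KI)))
  →1  II(SS)(S(KK(KI)))
  →2  I(SS)(S(KK(KI)))
  →3  SS(S(KK(KI)))
  →4  SS(SK)

Term B:
  start: I(SS)(S(KK(KI)))
  →1  SS(S(KK(KI)))
  →2  SS(SK)

Answer: SAME — A ⇓ SS(SK), B ⇓ SS(SK)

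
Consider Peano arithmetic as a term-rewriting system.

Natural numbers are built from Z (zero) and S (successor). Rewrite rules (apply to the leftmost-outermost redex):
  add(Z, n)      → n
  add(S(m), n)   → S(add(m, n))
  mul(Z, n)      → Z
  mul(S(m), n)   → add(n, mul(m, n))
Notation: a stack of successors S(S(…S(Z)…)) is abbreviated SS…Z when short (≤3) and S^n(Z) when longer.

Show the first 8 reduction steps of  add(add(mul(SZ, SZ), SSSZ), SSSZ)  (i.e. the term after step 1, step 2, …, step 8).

  start: add(add(mul(SZ, SZ), SSSZ), SSSZ)
  step 1: add(add(add(SZ, mul(Z, SZ)), SSSZ), SSSZ)
  step 2: add(add(S(add(Z, mul(Z, SZ))), SSSZ), SSSZ)
  step 3: add(S(add(add(Z, mul(Z, SZ)), SSSZ)), SSSZ)
  step 4: S(add(add(add(Z, mul(Z, SZ)), SSSZ), SSSZ))
  step 5: S(add(add(mul(Z, SZ), SSSZ), SSSZ))
  step 6: S(add(add(Z, SSSZ), SSSZ))
  step 7: S(add(SSSZ, SSSZ))
  step 8: S(S(add(SSZ, SSSZ)))

Answer: after 8 steps: S(S(add(SSZ, SSSZ)))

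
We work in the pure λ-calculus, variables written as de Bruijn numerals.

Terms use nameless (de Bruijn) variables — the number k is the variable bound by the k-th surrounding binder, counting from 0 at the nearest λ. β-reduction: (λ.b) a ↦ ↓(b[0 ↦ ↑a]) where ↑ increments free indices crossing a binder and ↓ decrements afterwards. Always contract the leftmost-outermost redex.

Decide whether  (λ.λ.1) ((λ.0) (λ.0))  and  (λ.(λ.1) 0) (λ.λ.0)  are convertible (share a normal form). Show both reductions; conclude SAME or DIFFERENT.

Answer: SAME — A ⇓ λ.λ.0, B ⇓ λ.λ.0

Derivation:
Term A:
  start: (λ.λ.1) ((λ.0) (λ.0))
  step 1: λ.(λ.0) (λ.0)
  step 2: λ.λ.0

Term B:
  start: (λ.(λ.1) 0) (λ.λ.0)
  step 1: (λ.λ.λ.0) (λ.λ.0)
  step 2: λ.λ.0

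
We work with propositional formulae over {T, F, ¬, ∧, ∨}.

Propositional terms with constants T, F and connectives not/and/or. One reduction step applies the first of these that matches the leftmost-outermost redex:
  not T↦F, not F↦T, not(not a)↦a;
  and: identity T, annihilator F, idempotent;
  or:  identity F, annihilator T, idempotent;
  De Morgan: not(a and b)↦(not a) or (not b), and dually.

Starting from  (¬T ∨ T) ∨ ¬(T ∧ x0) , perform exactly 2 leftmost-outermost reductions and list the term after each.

Answer: after 2 steps: T

Derivation:
  start: (¬T ∨ T) ∨ ¬(T ∧ x0)
  [1] T ∨ ¬(T ∧ x0)
  [2] T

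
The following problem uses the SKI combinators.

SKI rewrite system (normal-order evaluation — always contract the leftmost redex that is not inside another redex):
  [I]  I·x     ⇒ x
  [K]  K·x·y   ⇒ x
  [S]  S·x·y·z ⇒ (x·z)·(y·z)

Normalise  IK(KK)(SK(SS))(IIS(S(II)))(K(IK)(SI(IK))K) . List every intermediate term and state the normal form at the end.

  start: IK(KK)(SK(SS))(IIS(S(II)))(K(IK)(SI(IK))K)
  [1] K(KK)(SK(SS))(IIS(S(II)))(K(IK)(SI(IK))K)
  [2] KK(IIS(S(II)))(K(IK)(SI(IK))K)
  [3] K(K(IK)(SI(IK))K)
  [4] K(IKK)
  [5] K(KK)

Answer: normal form = K(KK)  (in 5 steps)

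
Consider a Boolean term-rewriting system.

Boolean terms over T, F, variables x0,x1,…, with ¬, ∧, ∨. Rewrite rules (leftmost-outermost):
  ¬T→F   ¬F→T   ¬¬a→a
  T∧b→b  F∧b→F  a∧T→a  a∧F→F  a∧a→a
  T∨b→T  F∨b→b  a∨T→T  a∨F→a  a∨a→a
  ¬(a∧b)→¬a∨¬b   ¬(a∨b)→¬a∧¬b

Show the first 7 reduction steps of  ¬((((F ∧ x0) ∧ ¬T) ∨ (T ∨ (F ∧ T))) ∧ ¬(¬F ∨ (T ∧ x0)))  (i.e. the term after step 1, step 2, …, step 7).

Answer: after 7 steps: (T ∧ ¬(T ∨ (F ∧ T))) ∨ ¬¬(¬F ∨ (T ∧ x0))

Working:
  start: ¬((((F ∧ x0) ∧ ¬T) ∨ (T ∨ (F ∧ T))) ∧ ¬(¬F ∨ (T ∧ x0)))
  step 1: ¬(((F ∧ x0) ∧ ¬T) ∨ (T ∨ (F ∧ T))) ∨ ¬¬(¬F ∨ (T ∧ x0))
  step 2: (¬((F ∧ x0) ∧ ¬T) ∧ ¬(T ∨ (F ∧ T))) ∨ ¬¬(¬F ∨ (T ∧ x0))
  step 3: ((¬(F ∧ x0) ∨ ¬¬T) ∧ ¬(T ∨ (F ∧ T))) ∨ ¬¬(¬F ∨ (T ∧ x0))
  step 4: (((¬F ∨ ¬x0) ∨ ¬¬T) ∧ ¬(T ∨ (F ∧ T))) ∨ ¬¬(¬F ∨ (T ∧ x0))
  step 5: (((T ∨ ¬x0) ∨ ¬¬T) ∧ ¬(T ∨ (F ∧ T))) ∨ ¬¬(¬F ∨ (T ∧ x0))
  step 6: ((T ∨ ¬¬T) ∧ ¬(T ∨ (F ∧ T))) ∨ ¬¬(¬F ∨ (T ∧ x0))
  step 7: (T ∧ ¬(T ∨ (F ∧ T))) ∨ ¬¬(¬F ∨ (T ∧ x0))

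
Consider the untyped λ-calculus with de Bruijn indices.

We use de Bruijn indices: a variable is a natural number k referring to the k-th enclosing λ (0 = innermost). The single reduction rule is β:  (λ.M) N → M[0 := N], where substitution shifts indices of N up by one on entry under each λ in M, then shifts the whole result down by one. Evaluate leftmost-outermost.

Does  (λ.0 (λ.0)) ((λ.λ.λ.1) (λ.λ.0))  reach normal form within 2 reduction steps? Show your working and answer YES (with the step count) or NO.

Answer: NO — after 2 steps the term is (λ.λ.1) (λ.0), not yet normal

Reduction:
  start: (λ.0 (λ.0)) ((λ.λ.λ.1) (λ.λ.0))
  step 1: (λ.λ.λ.1) (λ.λ.0) (λ.0)
  step 2: (λ.λ.1) (λ.0)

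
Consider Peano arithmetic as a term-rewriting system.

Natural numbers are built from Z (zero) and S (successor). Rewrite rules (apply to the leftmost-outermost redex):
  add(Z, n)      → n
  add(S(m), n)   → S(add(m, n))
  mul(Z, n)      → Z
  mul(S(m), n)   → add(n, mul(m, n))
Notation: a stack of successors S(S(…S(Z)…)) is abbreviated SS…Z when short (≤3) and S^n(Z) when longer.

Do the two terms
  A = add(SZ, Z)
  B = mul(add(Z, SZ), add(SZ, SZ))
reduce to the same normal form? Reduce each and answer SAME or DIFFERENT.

Answer: DIFFERENT — A ⇓ SZ, B ⇓ SSZ

Derivation:
Term A:
  start: add(SZ, Z)
  →1  S(add(Z, Z))
  →2  SZ

Term B:
  start: mul(add(Z, SZ), add(SZ, SZ))
  →1  mul(SZ, add(SZ, SZ))
  →2  add(add(SZ, SZ), mul(Z, add(SZ, SZ)))
  →3  add(S(add(Z, SZ)), mul(Z, add(SZ, SZ)))
  →4  S(add(add(Z, SZ), mul(Z, add(SZ, SZ))))
  →5  S(add(SZ, mul(Z, add(SZ, SZ))))
  →6  S(S(add(Z, mul(Z, add(SZ, SZ)))))
  →7  S(S(mul(Z, add(SZ, SZ))))
  →8  SSZ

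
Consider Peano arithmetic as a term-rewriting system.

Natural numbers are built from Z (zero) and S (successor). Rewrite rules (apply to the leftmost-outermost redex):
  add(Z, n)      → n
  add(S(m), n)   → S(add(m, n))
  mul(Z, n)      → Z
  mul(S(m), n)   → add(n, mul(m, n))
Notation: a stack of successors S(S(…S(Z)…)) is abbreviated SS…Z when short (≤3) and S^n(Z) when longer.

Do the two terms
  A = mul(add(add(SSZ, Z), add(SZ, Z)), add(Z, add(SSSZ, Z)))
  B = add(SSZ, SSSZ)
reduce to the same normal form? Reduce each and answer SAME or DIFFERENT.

Answer: DIFFERENT — A ⇓ S^9(Z), B ⇓ S^5(Z)

Derivation:
Term A:
  start: mul(add(add(SSZ, Z), add(SZ, Z)), add(Z, add(SSSZ, Z)))
  [1] mul(add(S(add(SZ, Z)), add(SZ, Z)), add(Z, add(SSSZ, Z)))
  [2] mul(S(add(add(SZ, Z), add(SZ, Z))), add(Z, add(SSSZ, Z)))
  [3] add(add(Z, add(SSSZ, Z)), mul(add(add(SZ, Z), add(SZ, Z)), add(Z, add(SSSZ, Z))))
  [4] add(add(SSSZ, Z), mul(add(add(SZ, Z), add(SZ, Z)), add(Z, add(SSSZ, Z))))
  [5] add(S(add(SSZ, Z)), mul(add(add(SZ, Z), add(SZ, Z)), add(Z, add(SSSZ, Z))))
  [6] S(add(add(SSZ, Z), mul(add(add(SZ, Z), add(SZ, Z)), add(Z, add(SSSZ, Z)))))
  [7] S(add(S(add(SZ, Z)), mul(add(add(SZ, Z), add(SZ, Z)), add(Z, add(SSSZ, Z)))))
  [8] S(S(add(add(SZ, Z), mul(add(add(SZ, Z), add(SZ, Z)), add(Z, add(SSSZ, Z))))))
  [9] S(S(add(S(add(Z, Z)), mul(add(add(SZ, Z), add(SZ, Z)), add(Z, add(SSSZ, Z))))))
  [10] S(S(S(add(add(Z, Z), mul(add(add(SZ, Z), add(SZ, Z)), add(Z, add(SSSZ, Z)))))))
  [11] S(S(S(add(Z, mul(add(add(SZ, Z), add(SZ, Z)), add(Z, add(SSSZ, Z)))))))
  [12] S(S(S(mul(add(add(SZ, Z), add(SZ, Z)), add(Z, add(SSSZ, Z))))))
  [13] S(S(S(mul(add(S(add(Z, Z)), add(SZ, Z)), add(Z, add(SSSZ, Z))))))
  [14] S(S(S(mul(S(add(add(Z, Z), add(SZ, Z))), add(Z, add(SSSZ, Z))))))
  [15] S(S(S(add(add(Z, add(SSSZ, Z)), mul(add(add(Z, Z), add(SZ, Z)), add(Z, add(SSSZ, Z)))))))
  [16] S(S(S(add(add(SSSZ, Z), mul(add(add(Z, Z), add(SZ, Z)), add(Z, add(SSSZ, Z)))))))
  [17] S(S(S(add(S(add(SSZ, Z)), mul(add(add(Z, Z), add(SZ, Z)), add(Z, add(SSSZ, Z)))))))
  [18] S(S(S(S(add(add(SSZ, Z), mul(add(add(Z, Z), add(SZ, Z)), add(Z, add(SSSZ, Z))))))))
  [19] S(S(S(S(add(S(add(SZ, Z)), mul(add(add(Z, Z), add(SZ, Z)), add(Z, add(SSSZ, Z))))))))
  [20] S(S(S(S(S(add(add(SZ, Z), mul(add(add(Z, Z), add(SZ, Z)), add(Z, add(SSSZ, Z)))))))))
  [21] S(S(S(S(S(add(S(add(Z, Z)), mul(add(add(Z, Z), add(SZ, Z)), add(Z, add(SSSZ, Z)))))))))
  [22] S(S(S(S(S(S(add(add(Z, Z), mul(add(add(Z, Z), add(SZ, Z)), add(Z, add(SSSZ, Z))))))))))
  [23] S(S(S(S(S(S(add(Z, mul(add(add(Z, Z), add(SZ, Z)), add(Z, add(SSSZ, Z))))))))))
  [24] S(S(S(S(S(S(mul(add(add(Z, Z), add(SZ, Z)), add(Z, add(SSSZ, Z)))))))))
  [25] S(S(S(S(S(S(mul(add(Z, add(SZ, Z)), add(Z, add(SSSZ, Z)))))))))
  [26] S(S(S(S(S(S(mul(add(SZ, Z), add(Z, add(SSSZ, Z)))))))))
  [27] S(S(S(S(S(S(mul(S(add(Z, Z)), add(Z, add(SSSZ, Z)))))))))
  [28] S(S(S(S(S(S(add(add(Z, add(SSSZ, Z)), mul(add(Z, Z), add(Z, add(SSSZ, Z))))))))))
  [29] S(S(S(S(S(S(add(add(SSSZ, Z), mul(add(Z, Z), add(Z, add(SSSZ, Z))))))))))
  [30] S(S(S(S(S(S(add(S(add(SSZ, Z)), mul(add(Z, Z), add(Z, add(SSSZ, Z))))))))))
  [31] S(S(S(S(S(S(S(add(add(SSZ, Z), mul(add(Z, Z), add(Z, add(SSSZ, Z)))))))))))
  [32] S(S(S(S(S(S(S(add(S(add(SZ, Z)), mul(add(Z, Z), add(Z, add(SSSZ, Z)))))))))))
  [33] S(S(S(S(S(S(S(S(add(add(SZ, Z), mul(add(Z, Z), add(Z, add(SSSZ, Z))))))))))))
  [34] S(S(S(S(S(S(S(S(add(S(add(Z, Z)), mul(add(Z, Z), add(Z, add(SSSZ, Z))))))))))))
  [35] S(S(S(S(S(S(S(S(S(add(add(Z, Z), mul(add(Z, Z), add(Z, add(SSSZ, Z)))))))))))))
  [36] S(S(S(S(S(S(S(S(S(add(Z, mul(add(Z, Z), add(Z, add(SSSZ, Z)))))))))))))
  [37] S(S(S(S(S(S(S(S(S(mul(add(Z, Z), add(Z, add(SSSZ, Z))))))))))))
  [38] S(S(S(S(S(S(S(S(S(mul(Z, add(Z, add(SSSZ, Z))))))))))))
  [39] S^9(Z)

Term B:
  start: add(SSZ, SSSZ)
  [1] S(add(SZ, SSSZ))
  [2] S(S(add(Z, SSSZ)))
  [3] S^5(Z)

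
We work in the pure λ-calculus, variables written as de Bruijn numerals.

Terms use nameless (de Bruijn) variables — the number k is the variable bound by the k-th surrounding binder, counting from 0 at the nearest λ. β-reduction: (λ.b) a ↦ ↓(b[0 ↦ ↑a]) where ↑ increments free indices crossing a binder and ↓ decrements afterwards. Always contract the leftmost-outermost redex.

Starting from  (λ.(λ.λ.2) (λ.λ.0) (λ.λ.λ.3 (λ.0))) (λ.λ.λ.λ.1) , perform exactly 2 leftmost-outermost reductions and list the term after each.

Answer: after 2 steps: (λ.λ.λ.λ.λ.1) (λ.λ.λ.(λ.λ.λ.λ.1) (λ.0))

Working:
  start: (λ.(λ.λ.2) (λ.λ.0) (λ.λ.λ.3 (λ.0))) (λ.λ.λ.λ.1)
  →1  (λ.λ.λ.λ.λ.λ.1) (λ.λ.0) (λ.λ.λ.(λ.λ.λ.λ.1) (λ.0))
  →2  (λ.λ.λ.λ.λ.1) (λ.λ.λ.(λ.λ.λ.λ.1) (λ.0))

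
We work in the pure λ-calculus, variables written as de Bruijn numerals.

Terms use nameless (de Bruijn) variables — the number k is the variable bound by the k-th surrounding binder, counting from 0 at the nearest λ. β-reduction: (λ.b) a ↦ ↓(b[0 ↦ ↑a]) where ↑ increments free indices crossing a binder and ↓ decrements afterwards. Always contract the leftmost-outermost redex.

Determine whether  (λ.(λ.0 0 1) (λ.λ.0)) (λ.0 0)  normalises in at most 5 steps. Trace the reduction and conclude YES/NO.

Answer: YES — reaches normal form λ.0 0 in 4 ≤ 5 steps

Working:
  start: (λ.(λ.0 0 1) (λ.λ.0)) (λ.0 0)
  [1] (λ.0 0 (λ.0 0)) (λ.λ.0)
  [2] (λ.λ.0) (λ.λ.0) (λ.0 0)
  [3] (λ.0) (λ.0 0)
  [4] λ.0 0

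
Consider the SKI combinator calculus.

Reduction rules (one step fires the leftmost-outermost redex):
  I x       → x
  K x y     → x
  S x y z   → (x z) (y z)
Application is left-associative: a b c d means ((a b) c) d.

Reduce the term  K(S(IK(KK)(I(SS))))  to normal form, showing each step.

  start: K(S(IK(KK)(I(SS))))
  step 1: K(S(K(KK)(I(SS))))
  step 2: K(S(KK))

Answer: normal form = K(S(KK))  (in 2 steps)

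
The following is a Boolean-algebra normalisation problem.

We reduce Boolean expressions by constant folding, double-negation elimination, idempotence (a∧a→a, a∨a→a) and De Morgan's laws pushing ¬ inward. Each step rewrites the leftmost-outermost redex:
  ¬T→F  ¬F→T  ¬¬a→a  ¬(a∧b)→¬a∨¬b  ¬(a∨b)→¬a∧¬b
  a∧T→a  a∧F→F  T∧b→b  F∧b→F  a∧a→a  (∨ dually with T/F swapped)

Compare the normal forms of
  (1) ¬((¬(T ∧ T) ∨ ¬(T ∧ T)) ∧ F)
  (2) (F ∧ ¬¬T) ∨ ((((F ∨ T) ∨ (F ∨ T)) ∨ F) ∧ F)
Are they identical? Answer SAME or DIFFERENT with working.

Answer: DIFFERENT — A ⇓ T, B ⇓ F

Working:
Term A:
  start: ¬((¬(T ∧ T) ∨ ¬(T ∧ T)) ∧ F)
  [1] ¬(¬(T ∧ T) ∨ ¬(T ∧ T)) ∨ ¬F
  [2] (¬¬(T ∧ T) ∧ ¬¬(T ∧ T)) ∨ ¬F
  [3] ¬¬(T ∧ T) ∨ ¬F
  [4] (T ∧ T) ∨ ¬F
  [5] T ∨ ¬F
  [6] T

Term B:
  start: (F ∧ ¬¬T) ∨ ((((F ∨ T) ∨ (F ∨ T)) ∨ F) ∧ F)
  [1] F ∨ ((((F ∨ T) ∨ (F ∨ T)) ∨ F) ∧ F)
  [2] (((F ∨ T) ∨ (F ∨ T)) ∨ F) ∧ F
  [3] F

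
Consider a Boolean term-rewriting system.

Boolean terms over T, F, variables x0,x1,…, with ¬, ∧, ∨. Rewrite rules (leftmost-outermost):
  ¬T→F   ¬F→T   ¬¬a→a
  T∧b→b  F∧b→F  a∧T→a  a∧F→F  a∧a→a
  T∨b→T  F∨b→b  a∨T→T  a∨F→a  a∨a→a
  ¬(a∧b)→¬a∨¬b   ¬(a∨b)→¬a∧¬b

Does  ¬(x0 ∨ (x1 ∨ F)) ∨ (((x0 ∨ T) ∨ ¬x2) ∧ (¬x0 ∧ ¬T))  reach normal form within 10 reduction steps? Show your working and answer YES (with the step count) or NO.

Answer: YES — reaches normal form ¬x0 ∧ ¬x1 in 10 ≤ 10 steps

Derivation:
  start: ¬(x0 ∨ (x1 ∨ F)) ∨ (((x0 ∨ T) ∨ ¬x2) ∧ (¬x0 ∧ ¬T))
  [1] (¬x0 ∧ ¬(x1 ∨ F)) ∨ (((x0 ∨ T) ∨ ¬x2) ∧ (¬x0 ∧ ¬T))
  [2] (¬x0 ∧ (¬x1 ∧ ¬F)) ∨ (((x0 ∨ T) ∨ ¬x2) ∧ (¬x0 ∧ ¬T))
  [3] (¬x0 ∧ (¬x1 ∧ T)) ∨ (((x0 ∨ T) ∨ ¬x2) ∧ (¬x0 ∧ ¬T))
  [4] (¬x0 ∧ ¬x1) ∨ (((x0 ∨ T) ∨ ¬x2) ∧ (¬x0 ∧ ¬T))
  [5] (¬x0 ∧ ¬x1) ∨ ((T ∨ ¬x2) ∧ (¬x0 ∧ ¬T))
  [6] (¬x0 ∧ ¬x1) ∨ (T ∧ (¬x0 ∧ ¬T))
  [7] (¬x0 ∧ ¬x1) ∨ (¬x0 ∧ ¬T)
  [8] (¬x0 ∧ ¬x1) ∨ (¬x0 ∧ F)
  [9] (¬x0 ∧ ¬x1) ∨ F
  [10] ¬x0 ∧ ¬x1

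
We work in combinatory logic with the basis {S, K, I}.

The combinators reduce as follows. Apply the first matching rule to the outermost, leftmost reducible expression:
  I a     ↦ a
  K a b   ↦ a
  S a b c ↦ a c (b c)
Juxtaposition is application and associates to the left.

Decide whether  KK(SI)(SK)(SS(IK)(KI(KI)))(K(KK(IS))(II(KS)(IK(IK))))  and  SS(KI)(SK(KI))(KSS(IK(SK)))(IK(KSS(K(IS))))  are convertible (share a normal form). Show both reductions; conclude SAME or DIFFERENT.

Term A:
  start: KK(SI)(SK)(SS(IK)(KI(KI)))(K(KK(IS))(II(KS)(IK(IK))))
  →1  K(SK)(SS(IK)(KI(KI)))(K(KK(IS))(II(KS)(IK(IK))))
  →2  SK(K(KK(IS))(II(KS)(IK(IK))))
  →3  SK(KK(IS))
  →4  SKK

Term B:
  start: SS(KI)(SK(KI))(KSS(IK(SK)))(IK(KSS(K(IS))))
  →1  S(SK(KI))(KI(SK(KI)))(KSS(IK(SK)))(IK(KSS(K(IS))))
  →2  SK(KI)(KSS(IK(SK)))(KI(SK(KI))(KSS(IK(SK))))(IK(KSS(K(IS))))
  →3  K(KSS(IK(SK)))(KI(KSS(IK(SK))))(KI(SK(KI))(KSS(IK(SK))))(IK(KSS(K(IS))))
  →4  KSS(IK(SK))(KI(SK(KI))(KSS(IK(SK))))(IK(KSS(K(IS))))
  →5  S(IK(SK))(KI(SK(KI))(KSS(IK(SK))))(IK(KSS(K(IS))))
  →6  IK(SK)(IK(KSS(K(IS))))(KI(SK(KI))(KSS(IK(SK)))(IK(KSS(K(IS)))))
  →7  K(SK)(IK(KSS(K(IS))))(KI(SK(KI))(KSS(IK(SK)))(IK(KSS(K(IS)))))
  →8  SK(KI(SK(KI))(KSS(IK(SK)))(IK(KSS(K(IS)))))
  →9  SK(I(KSS(IK(SK)))(IK(KSS(K(IS)))))
  →10  SK(KSS(IK(SK))(IK(KSS(K(IS)))))
  →11  SK(S(IK(SK))(IK(KSS(K(IS)))))
  →12  SK(S(K(SK))(IK(KSS(K(IS)))))
  →13  SK(S(K(SK))(K(KSS(K(IS)))))
  →14  SK(S(K(SK))(K(S(K(IS)))))
  →15  SK(S(K(SK))(K(S(KS))))

Answer: DIFFERENT — A ⇓ SKK, B ⇓ SK(S(K(SK))(K(S(KS))))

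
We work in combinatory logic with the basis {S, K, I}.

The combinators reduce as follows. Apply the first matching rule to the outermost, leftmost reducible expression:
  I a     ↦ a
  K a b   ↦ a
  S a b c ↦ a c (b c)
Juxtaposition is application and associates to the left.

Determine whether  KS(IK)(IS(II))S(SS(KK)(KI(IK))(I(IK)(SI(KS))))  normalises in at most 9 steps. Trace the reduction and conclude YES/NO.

Answer: NO — after 9 steps the term is S(I(I(IK)(SI(KS)))(KK(KI(IK))(I(IK)(SI(KS)))))(SS(KK)(KI(IK))(I(IK)(SI(KS)))(S(SS(KK)(KI(IK))(I(IK)(SI(KS)))))), not yet normal

Reduction:
  start: KS(IK)(IS(II))S(SS(KK)(KI(IK))(I(IK)(SI(KS))))
  step 1: S(IS(II))S(SS(KK)(KI(IK))(I(IK)(SI(KS))))
  step 2: IS(II)(SS(KK)(KI(IK))(I(IK)(SI(KS))))(S(SS(KK)(KI(IK))(I(IK)(SI(KS)))))
  step 3: S(II)(SS(KK)(KI(IK))(I(IK)(SI(KS))))(S(SS(KK)(KI(IK))(I(IK)(SI(KS)))))
  step 4: II(S(SS(KK)(KI(IK))(I(IK)(SI(KS)))))(SS(KK)(KI(IK))(I(IK)(SI(KS)))(S(SS(KK)(KI(IK))(I(IK)(SI(KS))))))
  step 5: I(S(SS(KK)(KI(IK))(I(IK)(SI(KS)))))(SS(KK)(KI(IK))(I(IK)(SI(KS)))(S(SS(KK)(KI(IK))(I(IK)(SI(KS))))))
  step 6: S(SS(KK)(KI(IK))(I(IK)(SI(KS))))(SS(KK)(KI(IK))(I(IK)(SI(KS)))(S(SS(KK)(KI(IK))(I(IK)(SI(KS))))))
  step 7: S(S(KI(IK))(KK(KI(IK)))(I(IK)(SI(KS))))(SS(KK)(KI(IK))(I(IK)(SI(KS)))(S(SS(KK)(KI(IK))(I(IK)(SI(KS))))))
  step 8: S(KI(IK)(I(IK)(SI(KS)))(KK(KI(IK))(I(IK)(SI(KS)))))(SS(KK)(KI(IK))(I(IK)(SI(KS)))(S(SS(KK)(KI(IK))(I(IK)(SI(KS))))))
  step 9: S(I(I(IK)(SI(KS)))(KK(KI(IK))(I(IK)(SI(KS)))))(SS(KK)(KI(IK))(I(IK)(SI(KS)))(S(SS(KK)(KI(IK))(I(IK)(SI(KS))))))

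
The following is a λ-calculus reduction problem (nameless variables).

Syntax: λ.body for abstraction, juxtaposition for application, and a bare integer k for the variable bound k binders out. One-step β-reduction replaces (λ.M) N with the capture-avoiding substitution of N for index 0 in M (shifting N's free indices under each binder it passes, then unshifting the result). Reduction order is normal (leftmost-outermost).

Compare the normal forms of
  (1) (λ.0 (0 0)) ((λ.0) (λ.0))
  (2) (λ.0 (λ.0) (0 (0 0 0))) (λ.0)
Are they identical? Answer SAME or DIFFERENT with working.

Term A:
  start: (λ.0 (0 0)) ((λ.0) (λ.0))
  step 1: (λ.0) (λ.0) ((λ.0) (λ.0) ((λ.0) (λ.0)))
  step 2: (λ.0) ((λ.0) (λ.0) ((λ.0) (λ.0)))
  step 3: (λ.0) (λ.0) ((λ.0) (λ.0))
  step 4: (λ.0) ((λ.0) (λ.0))
  step 5: (λ.0) (λ.0)
  step 6: λ.0

Term B:
  start: (λ.0 (λ.0) (0 (0 0 0))) (λ.0)
  step 1: (λ.0) (λ.0) ((λ.0) ((λ.0) (λ.0) (λ.0)))
  step 2: (λ.0) ((λ.0) ((λ.0) (λ.0) (λ.0)))
  step 3: (λ.0) ((λ.0) (λ.0) (λ.0))
  step 4: (λ.0) (λ.0) (λ.0)
  step 5: (λ.0) (λ.0)
  step 6: λ.0

Answer: SAME — A ⇓ λ.0, B ⇓ λ.0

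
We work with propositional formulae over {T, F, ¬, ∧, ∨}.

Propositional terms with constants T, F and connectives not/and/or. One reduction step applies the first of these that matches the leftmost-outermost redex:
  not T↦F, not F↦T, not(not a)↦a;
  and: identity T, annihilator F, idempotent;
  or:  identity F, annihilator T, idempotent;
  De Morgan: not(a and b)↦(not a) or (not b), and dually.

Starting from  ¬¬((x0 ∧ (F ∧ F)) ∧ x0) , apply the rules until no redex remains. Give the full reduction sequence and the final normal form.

  start: ¬¬((x0 ∧ (F ∧ F)) ∧ x0)
  →1  (x0 ∧ (F ∧ F)) ∧ x0
  →2  (x0 ∧ F) ∧ x0
  →3  F ∧ x0
  →4  F

Answer: normal form = F  (in 4 steps)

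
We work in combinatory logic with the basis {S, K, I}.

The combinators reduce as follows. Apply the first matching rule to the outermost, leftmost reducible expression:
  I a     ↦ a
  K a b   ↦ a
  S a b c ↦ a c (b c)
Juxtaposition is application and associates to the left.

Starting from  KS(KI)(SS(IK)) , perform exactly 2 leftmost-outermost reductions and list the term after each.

Answer: after 2 steps: S(SSK)

Working:
  start: KS(KI)(SS(IK))
  [1] S(SS(IK))
  [2] S(SSK)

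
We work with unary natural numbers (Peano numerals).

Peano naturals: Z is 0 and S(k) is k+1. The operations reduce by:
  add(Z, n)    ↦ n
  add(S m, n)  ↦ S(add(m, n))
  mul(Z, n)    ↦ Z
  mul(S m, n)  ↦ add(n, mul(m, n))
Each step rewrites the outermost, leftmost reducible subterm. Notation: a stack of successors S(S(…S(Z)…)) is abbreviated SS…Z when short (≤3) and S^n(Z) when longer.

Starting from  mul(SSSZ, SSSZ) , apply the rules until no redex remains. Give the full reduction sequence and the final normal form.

Answer: normal form = S^9(Z)  (in 16 steps)

Working:
  start: mul(SSSZ, SSSZ)
  →1  add(SSSZ, mul(SSZ, SSSZ))
  →2  S(add(SSZ, mul(SSZ, SSSZ)))
  →3  S(S(add(SZ, mul(SSZ, SSSZ))))
  →4  S(S(S(add(Z, mul(SSZ, SSSZ)))))
  →5  S(S(S(mul(SSZ, SSSZ))))
  →6  S(S(S(add(SSSZ, mul(SZ, SSSZ)))))
  →7  S(S(S(S(add(SSZ, mul(SZ, SSSZ))))))
  →8  S(S(S(S(S(add(SZ, mul(SZ, SSSZ)))))))
  →9  S(S(S(S(S(S(add(Z, mul(SZ, SSSZ))))))))
  →10  S(S(S(S(S(S(mul(SZ, SSSZ)))))))
  →11  S(S(S(S(S(S(add(SSSZ, mul(Z, SSSZ))))))))
  →12  S(S(S(S(S(S(S(add(SSZ, mul(Z, SSSZ)))))))))
  →13  S(S(S(S(S(S(S(S(add(SZ, mul(Z, SSSZ))))))))))
  →14  S(S(S(S(S(S(S(S(S(add(Z, mul(Z, SSSZ)))))))))))
  →15  S(S(S(S(S(S(S(S(S(mul(Z, SSSZ))))))))))
  →16  S^9(Z)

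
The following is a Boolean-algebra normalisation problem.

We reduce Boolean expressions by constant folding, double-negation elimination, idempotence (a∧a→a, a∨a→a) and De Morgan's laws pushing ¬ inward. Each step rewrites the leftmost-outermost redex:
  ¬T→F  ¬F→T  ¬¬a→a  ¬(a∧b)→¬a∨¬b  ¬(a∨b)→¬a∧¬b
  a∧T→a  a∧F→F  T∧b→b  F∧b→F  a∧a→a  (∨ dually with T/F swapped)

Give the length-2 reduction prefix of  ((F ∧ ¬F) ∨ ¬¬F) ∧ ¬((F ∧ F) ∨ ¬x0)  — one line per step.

Answer: after 2 steps: ¬¬F ∧ ¬((F ∧ F) ∨ ¬x0)

Derivation:
  start: ((F ∧ ¬F) ∨ ¬¬F) ∧ ¬((F ∧ F) ∨ ¬x0)
  [1] (F ∨ ¬¬F) ∧ ¬((F ∧ F) ∨ ¬x0)
  [2] ¬¬F ∧ ¬((F ∧ F) ∨ ¬x0)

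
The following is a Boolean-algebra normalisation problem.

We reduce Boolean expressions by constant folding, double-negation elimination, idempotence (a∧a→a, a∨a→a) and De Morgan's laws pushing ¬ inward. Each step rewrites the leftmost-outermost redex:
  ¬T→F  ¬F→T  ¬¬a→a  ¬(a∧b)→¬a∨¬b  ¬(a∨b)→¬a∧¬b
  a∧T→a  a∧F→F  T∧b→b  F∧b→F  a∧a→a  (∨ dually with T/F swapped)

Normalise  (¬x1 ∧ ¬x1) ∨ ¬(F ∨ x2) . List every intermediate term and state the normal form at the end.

  start: (¬x1 ∧ ¬x1) ∨ ¬(F ∨ x2)
  step 1: ¬x1 ∨ ¬(F ∨ x2)
  step 2: ¬x1 ∨ (¬F ∧ ¬x2)
  step 3: ¬x1 ∨ (T ∧ ¬x2)
  step 4: ¬x1 ∨ ¬x2

Answer: normal form = ¬x1 ∨ ¬x2  (in 4 steps)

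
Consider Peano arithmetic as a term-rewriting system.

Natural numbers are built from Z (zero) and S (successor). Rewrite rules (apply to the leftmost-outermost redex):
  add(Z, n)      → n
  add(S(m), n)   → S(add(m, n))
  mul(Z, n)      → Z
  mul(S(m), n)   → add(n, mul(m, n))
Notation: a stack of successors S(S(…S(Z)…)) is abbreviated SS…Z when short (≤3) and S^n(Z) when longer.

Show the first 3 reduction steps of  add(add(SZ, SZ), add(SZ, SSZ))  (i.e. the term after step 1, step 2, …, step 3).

  start: add(add(SZ, SZ), add(SZ, SSZ))
  →1  add(S(add(Z, SZ)), add(SZ, SSZ))
  →2  S(add(add(Z, SZ), add(SZ, SSZ)))
  →3  S(add(SZ, add(SZ, SSZ)))

Answer: after 3 steps: S(add(SZ, add(SZ, SSZ)))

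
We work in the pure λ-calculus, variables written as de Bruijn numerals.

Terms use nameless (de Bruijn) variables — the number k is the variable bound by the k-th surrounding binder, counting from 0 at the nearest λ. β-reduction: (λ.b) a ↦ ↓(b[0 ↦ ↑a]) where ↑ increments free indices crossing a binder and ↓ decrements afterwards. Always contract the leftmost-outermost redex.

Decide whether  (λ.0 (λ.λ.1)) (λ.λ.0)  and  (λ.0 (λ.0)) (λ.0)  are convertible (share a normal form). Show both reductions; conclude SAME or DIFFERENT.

Term A:
  start: (λ.0 (λ.λ.1)) (λ.λ.0)
  →1  (λ.λ.0) (λ.λ.1)
  →2  λ.0

Term B:
  start: (λ.0 (λ.0)) (λ.0)
  →1  (λ.0) (λ.0)
  →2  λ.0

Answer: SAME — A ⇓ λ.0, B ⇓ λ.0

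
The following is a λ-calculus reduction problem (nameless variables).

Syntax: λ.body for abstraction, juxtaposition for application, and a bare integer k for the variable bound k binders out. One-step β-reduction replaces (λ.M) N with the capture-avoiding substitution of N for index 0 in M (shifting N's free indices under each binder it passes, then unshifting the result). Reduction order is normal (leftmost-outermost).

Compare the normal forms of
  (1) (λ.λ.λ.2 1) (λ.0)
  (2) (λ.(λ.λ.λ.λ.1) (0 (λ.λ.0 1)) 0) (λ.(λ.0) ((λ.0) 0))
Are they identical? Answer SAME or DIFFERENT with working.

Answer: SAME — A ⇓ λ.λ.1, B ⇓ λ.λ.1

Derivation:
Term A:
  start: (λ.λ.λ.2 1) (λ.0)
  →1  λ.λ.(λ.0) 1
  →2  λ.λ.1

Term B:
  start: (λ.(λ.λ.λ.λ.1) (0 (λ.λ.0 1)) 0) (λ.(λ.0) ((λ.0) 0))
  →1  (λ.λ.λ.λ.1) ((λ.(λ.0) ((λ.0) 0)) (λ.λ.0 1)) (λ.(λ.0) ((λ.0) 0))
  →2  (λ.λ.λ.1) (λ.(λ.0) ((λ.0) 0))
  →3  λ.λ.1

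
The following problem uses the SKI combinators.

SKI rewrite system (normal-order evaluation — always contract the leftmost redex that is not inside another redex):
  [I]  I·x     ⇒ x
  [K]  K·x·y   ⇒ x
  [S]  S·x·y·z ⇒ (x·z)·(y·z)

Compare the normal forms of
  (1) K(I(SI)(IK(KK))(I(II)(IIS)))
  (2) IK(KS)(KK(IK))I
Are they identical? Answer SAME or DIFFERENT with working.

Term A:
  start: K(I(SI)(IK(KK))(I(II)(IIS)))
  step 1: K(SI(IK(KK))(I(II)(IIS)))
  step 2: K(I(I(II)(IIS))(IK(KK)(I(II)(IIS))))
  step 3: K(I(II)(IIS)(IK(KK)(I(II)(IIS))))
  step 4: K(II(IIS)(IK(KK)(I(II)(IIS))))
  step 5: K(I(IIS)(IK(KK)(I(II)(IIS))))
  step 6: K(IIS(IK(KK)(I(II)(IIS))))
  step 7: K(IS(IK(KK)(I(II)(IIS))))
  step 8: K(S(IK(KK)(I(II)(IIS))))
  step 9: K(S(K(KK)(I(II)(IIS))))
  step 10: K(S(KK))

Term B:
  start: IK(KS)(KK(IK))I
  step 1: K(KS)(KK(IK))I
  step 2: KSI
  step 3: S

Answer: DIFFERENT — A ⇓ K(S(KK)), B ⇓ S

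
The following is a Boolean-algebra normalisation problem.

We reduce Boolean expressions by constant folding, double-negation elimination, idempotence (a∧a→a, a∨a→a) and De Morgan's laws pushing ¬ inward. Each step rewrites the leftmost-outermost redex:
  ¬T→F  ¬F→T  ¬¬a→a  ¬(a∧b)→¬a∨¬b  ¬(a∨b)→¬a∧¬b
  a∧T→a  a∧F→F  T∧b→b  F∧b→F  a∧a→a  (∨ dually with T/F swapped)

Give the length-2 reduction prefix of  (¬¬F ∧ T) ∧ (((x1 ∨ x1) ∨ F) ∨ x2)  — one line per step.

  start: (¬¬F ∧ T) ∧ (((x1 ∨ x1) ∨ F) ∨ x2)
  [1] ¬¬F ∧ (((x1 ∨ x1) ∨ F) ∨ x2)
  [2] F ∧ (((x1 ∨ x1) ∨ F) ∨ x2)

Answer: after 2 steps: F ∧ (((x1 ∨ x1) ∨ F) ∨ x2)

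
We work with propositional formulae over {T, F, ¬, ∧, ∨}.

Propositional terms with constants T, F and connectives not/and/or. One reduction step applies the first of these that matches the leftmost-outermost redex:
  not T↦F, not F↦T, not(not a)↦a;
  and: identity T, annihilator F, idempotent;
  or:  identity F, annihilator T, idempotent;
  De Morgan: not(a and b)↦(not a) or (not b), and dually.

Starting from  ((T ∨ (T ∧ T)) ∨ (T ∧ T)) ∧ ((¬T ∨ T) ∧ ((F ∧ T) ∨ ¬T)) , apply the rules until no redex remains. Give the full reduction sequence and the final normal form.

Answer: normal form = F  (in 8 steps)

Derivation:
  start: ((T ∨ (T ∧ T)) ∨ (T ∧ T)) ∧ ((¬T ∨ T) ∧ ((F ∧ T) ∨ ¬T))
  →1  (T ∨ (T ∧ T)) ∧ ((¬T ∨ T) ∧ ((F ∧ T) ∨ ¬T))
  →2  T ∧ ((¬T ∨ T) ∧ ((F ∧ T) ∨ ¬T))
  →3  (¬T ∨ T) ∧ ((F ∧ T) ∨ ¬T)
  →4  T ∧ ((F ∧ T) ∨ ¬T)
  →5  (F ∧ T) ∨ ¬T
  →6  F ∨ ¬T
  →7  ¬T
  →8  F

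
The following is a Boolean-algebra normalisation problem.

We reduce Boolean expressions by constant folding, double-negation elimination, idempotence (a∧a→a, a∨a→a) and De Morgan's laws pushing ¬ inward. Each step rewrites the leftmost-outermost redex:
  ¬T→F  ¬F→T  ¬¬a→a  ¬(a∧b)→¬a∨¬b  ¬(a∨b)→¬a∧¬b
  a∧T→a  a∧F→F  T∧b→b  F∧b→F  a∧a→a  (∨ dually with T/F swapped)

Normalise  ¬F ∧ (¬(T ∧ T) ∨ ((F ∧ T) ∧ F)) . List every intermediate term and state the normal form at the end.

Answer: normal form = F  (in 7 steps)

Reduction:
  start: ¬F ∧ (¬(T ∧ T) ∨ ((F ∧ T) ∧ F))
  →1  T ∧ (¬(T ∧ T) ∨ ((F ∧ T) ∧ F))
  →2  ¬(T ∧ T) ∨ ((F ∧ T) ∧ F)
  →3  (¬T ∨ ¬T) ∨ ((F ∧ T) ∧ F)
  →4  ¬T ∨ ((F ∧ T) ∧ F)
  →5  F ∨ ((F ∧ T) ∧ F)
  →6  (F ∧ T) ∧ F
  →7  F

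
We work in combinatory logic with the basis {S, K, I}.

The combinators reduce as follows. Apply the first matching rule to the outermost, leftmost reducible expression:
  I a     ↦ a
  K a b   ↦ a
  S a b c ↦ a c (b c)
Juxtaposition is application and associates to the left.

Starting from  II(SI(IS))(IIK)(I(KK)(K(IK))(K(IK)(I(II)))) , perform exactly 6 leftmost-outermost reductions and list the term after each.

  start: II(SI(IS))(IIK)(I(KK)(K(IK))(K(IK)(I(II))))
  →1  I(SI(IS))(IIK)(I(KK)(K(IK))(K(IK)(I(II))))
  →2  SI(IS)(IIK)(I(KK)(K(IK))(K(IK)(I(II))))
  →3  I(IIK)(IS(IIK))(I(KK)(K(IK))(K(IK)(I(II))))
  →4  IIK(IS(IIK))(I(KK)(K(IK))(K(IK)(I(II))))
  →5  IK(IS(IIK))(I(KK)(K(IK))(K(IK)(I(II))))
  →6  K(IS(IIK))(I(KK)(K(IK))(K(IK)(I(II))))

Answer: after 6 steps: K(IS(IIK))(I(KK)(K(IK))(K(IK)(I(II))))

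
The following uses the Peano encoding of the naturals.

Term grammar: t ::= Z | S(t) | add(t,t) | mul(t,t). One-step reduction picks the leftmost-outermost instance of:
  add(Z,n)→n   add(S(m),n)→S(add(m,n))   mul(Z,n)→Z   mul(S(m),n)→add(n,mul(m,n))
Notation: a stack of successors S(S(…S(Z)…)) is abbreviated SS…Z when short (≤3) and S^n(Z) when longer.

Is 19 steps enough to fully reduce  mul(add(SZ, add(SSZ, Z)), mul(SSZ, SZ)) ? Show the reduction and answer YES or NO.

Answer: NO — after 19 steps the term is S(S(S(add(mul(SZ, SZ), mul(add(SZ, Z), mul(SSZ, SZ)))))), not yet normal

Working:
  start: mul(add(SZ, add(SSZ, Z)), mul(SSZ, SZ))
  step 1: mul(S(add(Z, add(SSZ, Z))), mul(SSZ, SZ))
  step 2: add(mul(SSZ, SZ), mul(add(Z, add(SSZ, Z)), mul(SSZ, SZ)))
  step 3: add(add(SZ, mul(SZ, SZ)), mul(add(Z, add(SSZ, Z)), mul(SSZ, SZ)))
  step 4: add(S(add(Z, mul(SZ, SZ))), mul(add(Z, add(SSZ, Z)), mul(SSZ, SZ)))
  step 5: S(add(add(Z, mul(SZ, SZ)), mul(add(Z, add(SSZ, Z)), mul(SSZ, SZ))))
  step 6: S(add(mul(SZ, SZ), mul(add(Z, add(SSZ, Z)), mul(SSZ, SZ))))
  step 7: S(add(add(SZ, mul(Z, SZ)), mul(add(Z, add(SSZ, Z)), mul(SSZ, SZ))))
  step 8: S(add(S(add(Z, mul(Z, SZ))), mul(add(Z, add(SSZ, Z)), mul(SSZ, SZ))))
  step 9: S(S(add(add(Z, mul(Z, SZ)), mul(add(Z, add(SSZ, Z)), mul(SSZ, SZ)))))
  step 10: S(S(add(mul(Z, SZ), mul(add(Z, add(SSZ, Z)), mul(SSZ, SZ)))))
  step 11: S(S(add(Z, mul(add(Z, add(SSZ, Z)), mul(SSZ, SZ)))))
  step 12: S(S(mul(add(Z, add(SSZ, Z)), mul(SSZ, SZ))))
  step 13: S(S(mul(add(SSZ, Z), mul(SSZ, SZ))))
  step 14: S(S(mul(S(add(SZ, Z)), mul(SSZ, SZ))))
  step 15: S(S(add(mul(SSZ, SZ), mul(add(SZ, Z), mul(SSZ, SZ)))))
  step 16: S(S(add(add(SZ, mul(SZ, SZ)), mul(add(SZ, Z), mul(SSZ, SZ)))))
  step 17: S(S(add(S(add(Z, mul(SZ, SZ))), mul(add(SZ, Z), mul(SSZ, SZ)))))
  step 18: S(S(S(add(add(Z, mul(SZ, SZ)), mul(add(SZ, Z), mul(SSZ, SZ))))))
  step 19: S(S(S(add(mul(SZ, SZ), mul(add(SZ, Z), mul(SSZ, SZ))))))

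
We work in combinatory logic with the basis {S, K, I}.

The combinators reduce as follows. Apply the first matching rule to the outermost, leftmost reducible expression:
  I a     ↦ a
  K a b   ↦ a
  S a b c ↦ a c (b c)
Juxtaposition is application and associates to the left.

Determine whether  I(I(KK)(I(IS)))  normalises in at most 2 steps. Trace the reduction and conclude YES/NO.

Answer: NO — after 2 steps the term is KK(I(IS)), not yet normal

Reduction:
  start: I(I(KK)(I(IS)))
  →1  I(KK)(I(IS))
  →2  KK(I(IS))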